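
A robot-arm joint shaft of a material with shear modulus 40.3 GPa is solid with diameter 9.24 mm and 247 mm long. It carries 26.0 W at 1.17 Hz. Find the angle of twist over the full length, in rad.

0.0303 rad

ω = 2π·1.17 = 7.351 rad/s, so T = P/ω = 26.0 / 7.351 = 3.537 N·m.
J = πd⁴/32 = π(0.00924)⁴/32 = 7.156×10^-10 m⁴.
θ = T·L/(G·J) = 3.537 × 0.247 / (40.3×10⁹ × 7.156×10^-10) = 0.03029 rad.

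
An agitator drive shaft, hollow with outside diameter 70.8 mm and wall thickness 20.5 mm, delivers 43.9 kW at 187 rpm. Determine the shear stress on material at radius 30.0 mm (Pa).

2.81e7 Pa

ω = 2π·187/60 = 19.58 rad/s, so T = P/ω = 43.9×10³ / 19.58 = 2242 N·m.
J = π(d_o⁴ − d_i⁴)/32 = π(0.0708⁴ − 0.0298⁴)/32 = 2.389×10^-6 m⁴.
Shear stress varies linearly with radius: τ = T·r/J = 2242 × 0.0300 / 2.389×10^-6 = 2.815×10^7 Pa.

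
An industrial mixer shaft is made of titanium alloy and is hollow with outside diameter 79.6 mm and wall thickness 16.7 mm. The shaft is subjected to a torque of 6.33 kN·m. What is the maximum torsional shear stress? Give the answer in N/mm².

J = π(d_o⁴ − d_i⁴)/32 = π(0.0796⁴ − 0.0462⁴)/32 = 3.494×10^-6 m⁴.
τ_max = T·r/J = 6330 × 0.0398 / 3.494×10^-6 = 7.210×10^7 Pa.

72.1 N/mm²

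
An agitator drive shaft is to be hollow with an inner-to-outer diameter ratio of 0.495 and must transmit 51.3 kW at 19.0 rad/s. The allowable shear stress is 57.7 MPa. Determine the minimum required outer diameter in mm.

63.3 mm

ω = 19.0 rad/s, so T = P/ω = 51.3×10³ / 19.00 = 2700 N·m.
For a hollow shaft with d_i/d_o = 0.495: τ_max = 16T/(π d_o³ (1−k⁴)), so d_o = [16T/(π τ_allow (1−k⁴))]^(1/3) = [16·2700/(π·5.77×10^7·0.9400)]^(1/3) = 0.06329 m.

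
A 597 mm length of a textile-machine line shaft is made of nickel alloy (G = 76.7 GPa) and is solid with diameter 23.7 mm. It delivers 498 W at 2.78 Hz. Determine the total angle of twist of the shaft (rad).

ω = 2π·2.78 = 17.47 rad/s, so T = P/ω = 498 / 17.47 = 28.51 N·m.
J = πd⁴/32 = π(0.0237)⁴/32 = 3.097×10^-8 m⁴.
θ = T·L/(G·J) = 28.51 × 0.597 / (76.7×10⁹ × 3.097×10^-8) = 7.165×10^-3 rad.

0.00716 rad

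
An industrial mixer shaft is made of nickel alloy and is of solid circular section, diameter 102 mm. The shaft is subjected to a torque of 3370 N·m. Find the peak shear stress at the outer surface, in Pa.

J = πd⁴/32 = π(0.102)⁴/32 = 1.063×10^-5 m⁴.
τ_max = T·r/J = 3370 × 0.0510 / 1.063×10^-5 = 1.617×10^7 Pa.

1.62e7 Pa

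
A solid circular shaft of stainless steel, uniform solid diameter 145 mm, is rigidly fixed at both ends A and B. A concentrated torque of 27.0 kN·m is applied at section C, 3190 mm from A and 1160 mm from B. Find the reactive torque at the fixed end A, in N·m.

7200 N·m

With uniform GJ and both ends fixed, compatibility θ_AC = θ_CB gives T_A·a = T_B·b, together with T_A + T_B = T₀.
T_A = T₀·b/(a+b) = 27000·1160/4350 = 7200 N·m; T_B = 19800 N·m.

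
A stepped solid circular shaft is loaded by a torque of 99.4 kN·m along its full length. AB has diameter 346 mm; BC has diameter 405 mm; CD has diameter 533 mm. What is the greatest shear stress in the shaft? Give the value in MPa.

Under the same torque, τ_max = 16T/(πd³) is largest where d is smallest — segment AB (d = 346 mm).
τ_max = 16·99400/(π·(0.346)³) = 1.222×10^7 Pa.

12.2 MPa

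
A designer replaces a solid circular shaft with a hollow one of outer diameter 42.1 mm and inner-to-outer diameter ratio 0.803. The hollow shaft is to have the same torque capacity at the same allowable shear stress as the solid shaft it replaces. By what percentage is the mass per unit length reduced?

49.2 %

Equal τ_max and T ⇒ the solid shaft needs d_s³ = d_o³(1−k⁴), so d_s = 42.1·(1−0.803⁴)^(1/3) = 35.19 mm.
Area ratio A_h/A_s = d_o²(1−k²)/d_s² = (1−k²)/(1−k⁴)^(2/3) = 0.5082.
Mass saving = 1 − 0.5082 = 49.2 %.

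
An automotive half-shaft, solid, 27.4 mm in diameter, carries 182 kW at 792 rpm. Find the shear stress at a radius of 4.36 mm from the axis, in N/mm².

ω = 2π·792/60 = 82.94 rad/s, so T = P/ω = 182×10³ / 82.94 = 2194 N·m.
J = πd⁴/32 = π(0.0274)⁴/32 = 5.534×10^-8 m⁴.
Shear stress varies linearly with radius: τ = T·r/J = 2194 × 0.00436 / 5.534×10^-8 = 1.729×10^8 Pa.

173 N/mm²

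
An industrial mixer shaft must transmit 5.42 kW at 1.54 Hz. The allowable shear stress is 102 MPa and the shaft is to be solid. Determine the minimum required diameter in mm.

ω = 2π·1.54 = 9.676 rad/s, so T = P/ω = 5.42×10³ / 9.676 = 560.1 N·m.
For a solid shaft τ_max = 16T/(πd³), so d = (16T/(π τ_allow))^(1/3) = (16·560.1/(π·1.02×10^8))^(1/3) = 0.03035 m.

30.4 mm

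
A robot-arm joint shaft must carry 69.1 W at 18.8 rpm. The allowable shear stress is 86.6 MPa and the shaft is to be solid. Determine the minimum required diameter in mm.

ω = 2π·18.8/60 = 1.969 rad/s, so T = P/ω = 69.1 / 1.969 = 35.10 N·m.
For a solid shaft τ_max = 16T/(πd³), so d = (16T/(π τ_allow))^(1/3) = (16·35.10/(π·8.66×10^7))^(1/3) = 0.01273 m.

12.7 mm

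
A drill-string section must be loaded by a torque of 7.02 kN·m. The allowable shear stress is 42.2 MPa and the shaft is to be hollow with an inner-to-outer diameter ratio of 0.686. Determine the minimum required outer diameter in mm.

For a hollow shaft with d_i/d_o = 0.686: τ_max = 16T/(π d_o³ (1−k⁴)), so d_o = [16T/(π τ_allow (1−k⁴))]^(1/3) = [16·7020/(π·4.22×10^7·0.7785)]^(1/3) = 0.1029 m.

103 mm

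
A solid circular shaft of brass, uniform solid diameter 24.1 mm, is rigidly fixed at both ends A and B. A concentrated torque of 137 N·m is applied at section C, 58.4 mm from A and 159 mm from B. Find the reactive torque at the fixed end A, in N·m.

With uniform GJ and both ends fixed, compatibility θ_AC = θ_CB gives T_A·a = T_B·b, together with T_A + T_B = T₀.
T_A = T₀·b/(a+b) = 137.0·159/217.4 = 100.2 N·m; T_B = 36.80 N·m.

100 N·m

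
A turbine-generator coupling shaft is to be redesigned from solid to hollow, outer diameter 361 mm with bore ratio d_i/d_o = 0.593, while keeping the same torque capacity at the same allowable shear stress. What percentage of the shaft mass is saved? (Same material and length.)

Equal τ_max and T ⇒ the solid shaft needs d_s³ = d_o³(1−k⁴), so d_s = 361·(1−0.593⁴)^(1/3) = 345.5 mm.
Area ratio A_h/A_s = d_o²(1−k²)/d_s² = (1−k²)/(1−k⁴)^(2/3) = 0.7080.
Mass saving = 1 − 0.7080 = 29.2 %.

29.2 %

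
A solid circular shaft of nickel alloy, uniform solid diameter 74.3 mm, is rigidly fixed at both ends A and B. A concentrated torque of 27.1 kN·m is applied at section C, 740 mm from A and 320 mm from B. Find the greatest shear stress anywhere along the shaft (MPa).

With uniform GJ and both ends fixed, compatibility θ_AC = θ_CB gives T_A·a = T_B·b, together with T_A + T_B = T₀.
T_A = T₀·b/(a+b) = 27100·320/1060 = 8181 N·m; T_B = 18920 N·m.
τ in each portion: τ_AC = 1.02×10^8 Pa, τ_CB = 2.35×10^8 Pa; maximum is in CB.
τ_max = T_CB·r/J = 18920·0.0371/2.99×10^-6 = 2.349×10^8 Pa.

235 MPa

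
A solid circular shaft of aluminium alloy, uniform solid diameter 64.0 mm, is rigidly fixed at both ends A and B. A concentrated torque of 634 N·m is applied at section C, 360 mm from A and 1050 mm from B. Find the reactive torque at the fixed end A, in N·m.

472 N·m

With uniform GJ and both ends fixed, compatibility θ_AC = θ_CB gives T_A·a = T_B·b, together with T_A + T_B = T₀.
T_A = T₀·b/(a+b) = 634.0·1050/1410 = 472.1 N·m; T_B = 161.9 N·m.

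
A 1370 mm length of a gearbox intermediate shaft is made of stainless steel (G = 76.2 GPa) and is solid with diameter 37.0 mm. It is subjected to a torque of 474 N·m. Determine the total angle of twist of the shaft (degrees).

2.65°

J = πd⁴/32 = π(0.0370)⁴/32 = 1.840×10^-7 m⁴.
θ = T·L/(G·J) = 474.0 × 1.37 / (76.2×10⁹ × 1.840×10^-7) = 0.04632 rad.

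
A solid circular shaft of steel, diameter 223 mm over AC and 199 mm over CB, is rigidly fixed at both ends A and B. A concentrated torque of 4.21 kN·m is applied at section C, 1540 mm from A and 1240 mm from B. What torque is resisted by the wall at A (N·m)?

2360 N·m

Compatibility: T_A·a/J_AC = T_B·b/J_CB with T_A + T_B = T₀.
J_AC = 2.43×10^-4 m⁴, J_CB = 1.54×10^-4 m⁴, so T_A = T₀·(J_AC/a)/((J_AC/a)+(J_CB/b)) = 2355 N·m, T_B = 1855 N·m.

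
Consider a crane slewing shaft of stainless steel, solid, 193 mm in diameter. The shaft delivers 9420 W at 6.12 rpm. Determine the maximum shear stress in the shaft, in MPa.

ω = 2π·6.12/60 = 0.6409 rad/s, so T = P/ω = 9420 / 0.6409 = 14700 N·m.
J = πd⁴/32 = π(0.193)⁴/32 = 1.362×10^-4 m⁴.
τ_max = T·r/J = 14700 × 0.0965 / 1.362×10^-4 = 1.041×10^7 Pa.

10.4 MPa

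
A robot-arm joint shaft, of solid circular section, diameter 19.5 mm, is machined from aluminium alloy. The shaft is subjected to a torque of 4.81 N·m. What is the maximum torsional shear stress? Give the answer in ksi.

J = πd⁴/32 = π(0.0195)⁴/32 = 1.420×10^-8 m⁴.
τ_max = T·r/J = 4.810 × 0.00975 / 1.420×10^-8 = 3.304×10^6 Pa.

0.479 ksi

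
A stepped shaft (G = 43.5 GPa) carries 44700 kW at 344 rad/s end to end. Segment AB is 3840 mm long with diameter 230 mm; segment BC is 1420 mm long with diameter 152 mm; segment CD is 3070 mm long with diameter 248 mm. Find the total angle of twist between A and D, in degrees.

ω = 344 rad/s, so T = P/ω = 44700×10³ / 344.0 = 129900 N·m.
J_AB = π(0.230)⁴/32 = 2.75×10^-4 m⁴; J_BC = π(0.152)⁴/32 = 5.24×10^-5 m⁴; J_CD = π(0.248)⁴/32 = 3.71×10^-4 m⁴.
θ = (T/G)·Σ L_i/J_i = (129900/43.5×10⁹)·(3.84/2.75×10^-4 + 1.42/5.24×10^-5 + 3.07/3.71×10^-4) = 0.1474 rad.

8.44°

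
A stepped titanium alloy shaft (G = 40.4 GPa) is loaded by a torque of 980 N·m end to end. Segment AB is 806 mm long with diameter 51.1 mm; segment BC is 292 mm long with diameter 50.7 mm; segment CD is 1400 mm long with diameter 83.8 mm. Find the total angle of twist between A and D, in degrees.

2.70°

J_AB = π(0.0511)⁴/32 = 6.69×10^-7 m⁴; J_BC = π(0.0507)⁴/32 = 6.49×10^-7 m⁴; J_CD = π(0.0838)⁴/32 = 4.84×10^-6 m⁴.
θ = (T/G)·Σ L_i/J_i = (980.0/40.4×10⁹)·(0.806/6.69×10^-7 + 0.292/6.49×10^-7 + 1.40/4.84×10^-6) = 0.04714 rad.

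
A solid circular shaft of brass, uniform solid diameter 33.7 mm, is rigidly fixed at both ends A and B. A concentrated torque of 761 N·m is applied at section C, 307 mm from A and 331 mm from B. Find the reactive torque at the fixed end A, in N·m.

395 N·m

With uniform GJ and both ends fixed, compatibility θ_AC = θ_CB gives T_A·a = T_B·b, together with T_A + T_B = T₀.
T_A = T₀·b/(a+b) = 761.0·331/638.0 = 394.8 N·m; T_B = 366.2 N·m.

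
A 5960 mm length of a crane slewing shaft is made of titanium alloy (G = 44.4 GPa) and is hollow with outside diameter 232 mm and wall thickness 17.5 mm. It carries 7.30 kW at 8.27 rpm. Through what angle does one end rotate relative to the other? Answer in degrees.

ω = 2π·8.27/60 = 0.8660 rad/s, so T = P/ω = 7.30×10³ / 0.8660 = 8429 N·m.
J = π(d_o⁴ − d_i⁴)/32 = π(0.232⁴ − 0.197⁴)/32 = 1.365×10^-4 m⁴.
θ = T·L/(G·J) = 8429 × 5.96 / (44.4×10⁹ × 1.365×10^-4) = 8.286×10^-3 rad.

0.475°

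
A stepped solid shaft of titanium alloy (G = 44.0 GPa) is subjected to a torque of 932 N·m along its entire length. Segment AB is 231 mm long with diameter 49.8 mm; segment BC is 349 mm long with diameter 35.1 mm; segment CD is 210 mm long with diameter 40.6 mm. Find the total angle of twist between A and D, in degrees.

J_AB = π(0.0498)⁴/32 = 6.04×10^-7 m⁴; J_BC = π(0.0351)⁴/32 = 1.49×10^-7 m⁴; J_CD = π(0.0406)⁴/32 = 2.67×10^-7 m⁴.
θ = (T/G)·Σ L_i/J_i = (932.0/44.0×10⁹)·(0.231/6.04×10^-7 + 0.349/1.49×10^-7 + 0.210/2.67×10^-7) = 0.07439 rad.

4.26°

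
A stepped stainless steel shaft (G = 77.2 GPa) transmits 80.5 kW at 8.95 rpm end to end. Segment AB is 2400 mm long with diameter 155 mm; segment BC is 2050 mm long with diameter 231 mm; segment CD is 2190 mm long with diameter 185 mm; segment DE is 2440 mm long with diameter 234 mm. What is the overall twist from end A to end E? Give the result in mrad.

85.7 mrad

ω = 2π·8.95/60 = 0.9372 rad/s, so T = P/ω = 80.5×10³ / 0.9372 = 85890 N·m.
J_AB = π(0.155)⁴/32 = 5.67×10^-5 m⁴; J_BC = π(0.231)⁴/32 = 2.80×10^-4 m⁴; J_CD = π(0.185)⁴/32 = 1.15×10^-4 m⁴; J_DE = π(0.234)⁴/32 = 2.94×10^-4 m⁴.
θ = (T/G)·Σ L_i/J_i = (85890/77.2×10⁹)·(2.40/5.67×10^-5 + 2.05/2.80×10^-4 + 2.19/1.15×10^-4 + 2.44/2.94×10^-4) = 0.08569 rad.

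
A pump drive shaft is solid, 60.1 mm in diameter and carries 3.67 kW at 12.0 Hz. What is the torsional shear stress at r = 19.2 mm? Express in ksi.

ω = 2π·12.0 = 75.40 rad/s, so T = P/ω = 3.67×10³ / 75.40 = 48.67 N·m.
J = πd⁴/32 = π(0.0601)⁴/32 = 1.281×10^-6 m⁴.
Shear stress varies linearly with radius: τ = T·r/J = 48.67 × 0.0192 / 1.281×10^-6 = 7.296×10^5 Pa.

0.106 ksi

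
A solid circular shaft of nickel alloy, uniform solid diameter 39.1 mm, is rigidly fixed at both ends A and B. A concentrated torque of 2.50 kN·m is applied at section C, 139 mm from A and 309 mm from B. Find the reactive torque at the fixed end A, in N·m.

With uniform GJ and both ends fixed, compatibility θ_AC = θ_CB gives T_A·a = T_B·b, together with T_A + T_B = T₀.
T_A = T₀·b/(a+b) = 2500·309/448.0 = 1724 N·m; T_B = 775.7 N·m.

1720 N·m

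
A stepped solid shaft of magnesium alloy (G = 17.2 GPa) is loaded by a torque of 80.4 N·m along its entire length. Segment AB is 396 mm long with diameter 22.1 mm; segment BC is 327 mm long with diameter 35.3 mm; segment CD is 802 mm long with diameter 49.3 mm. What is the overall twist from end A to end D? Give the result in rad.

J_AB = π(0.0221)⁴/32 = 2.34×10^-8 m⁴; J_BC = π(0.0353)⁴/32 = 1.52×10^-7 m⁴; J_CD = π(0.0493)⁴/32 = 5.80×10^-7 m⁴.
θ = (T/G)·Σ L_i/J_i = (80.40/17.2×10⁹)·(0.396/2.34×10^-8 + 0.327/1.52×10^-7 + 0.802/5.80×10^-7) = 0.09553 rad.

0.0955 rad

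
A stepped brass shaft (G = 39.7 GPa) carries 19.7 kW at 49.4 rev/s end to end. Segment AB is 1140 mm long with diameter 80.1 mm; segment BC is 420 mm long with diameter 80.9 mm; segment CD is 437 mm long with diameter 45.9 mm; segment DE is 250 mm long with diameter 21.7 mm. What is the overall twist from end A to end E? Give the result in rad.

0.0206 rad

ω = 2π·49.4 = 310.4 rad/s, so T = P/ω = 19.7×10³ / 310.4 = 63.47 N·m.
J_AB = π(0.0801)⁴/32 = 4.04×10^-6 m⁴; J_BC = π(0.0809)⁴/32 = 4.21×10^-6 m⁴; J_CD = π(0.0459)⁴/32 = 4.36×10^-7 m⁴; J_DE = π(0.0217)⁴/32 = 2.18×10^-8 m⁴.
θ = (T/G)·Σ L_i/J_i = (63.47/39.7×10⁹)·(1.14/4.04×10^-6 + 0.420/4.21×10^-6 + 0.437/4.36×10^-7 + 0.250/2.18×10^-8) = 0.02057 rad.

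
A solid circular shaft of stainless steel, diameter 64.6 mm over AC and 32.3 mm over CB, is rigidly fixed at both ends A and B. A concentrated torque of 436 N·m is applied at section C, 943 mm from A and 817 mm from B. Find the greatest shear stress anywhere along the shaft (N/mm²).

7.68 N/mm²

Compatibility: T_A·a/J_AC = T_B·b/J_CB with T_A + T_B = T₀.
J_AC = 1.71×10^-6 m⁴, J_CB = 1.07×10^-7 m⁴, so T_A = T₀·(J_AC/a)/((J_AC/a)+(J_CB/b)) = 406.7 N·m, T_B = 29.34 N·m.
τ in each portion: τ_AC = 7.68×10^6 Pa, τ_CB = 4.43×10^6 Pa; maximum is in AC.
τ_max = T_AC·r/J = 406.7·0.0323/1.71×10^-6 = 7.683×10^6 Pa.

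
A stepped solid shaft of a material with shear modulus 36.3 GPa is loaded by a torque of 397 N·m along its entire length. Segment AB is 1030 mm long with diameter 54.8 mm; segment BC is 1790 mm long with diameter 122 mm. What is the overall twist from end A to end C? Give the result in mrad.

J_AB = π(0.0548)⁴/32 = 8.85×10^-7 m⁴; J_BC = π(0.122)⁴/32 = 2.17×10^-5 m⁴.
θ = (T/G)·Σ L_i/J_i = (397.0/36.3×10⁹)·(1.03/8.85×10^-7 + 1.79/2.17×10^-5) = 0.01362 rad.

13.6 mrad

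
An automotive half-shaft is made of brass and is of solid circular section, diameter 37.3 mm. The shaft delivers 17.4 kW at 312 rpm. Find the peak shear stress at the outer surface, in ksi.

ω = 2π·312/60 = 32.67 rad/s, so T = P/ω = 17.4×10³ / 32.67 = 532.6 N·m.
J = πd⁴/32 = π(0.0373)⁴/32 = 1.900×10^-7 m⁴.
τ_max = T·r/J = 532.6 × 0.0186 / 1.900×10^-7 = 5.226×10^7 Pa.

7.58 ksi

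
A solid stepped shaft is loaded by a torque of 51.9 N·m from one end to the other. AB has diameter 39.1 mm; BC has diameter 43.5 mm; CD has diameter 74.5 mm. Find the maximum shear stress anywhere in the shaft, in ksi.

Under the same torque, τ_max = 16T/(πd³) is largest where d is smallest — segment AB (d = 39.1 mm).
τ_max = 16·51.90/(π·(0.0391)³) = 4.422×10^6 Pa.

0.641 ksi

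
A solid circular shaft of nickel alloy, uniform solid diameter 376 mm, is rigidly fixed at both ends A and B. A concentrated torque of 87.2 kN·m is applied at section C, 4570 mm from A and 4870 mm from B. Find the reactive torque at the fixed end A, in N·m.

With uniform GJ and both ends fixed, compatibility θ_AC = θ_CB gives T_A·a = T_B·b, together with T_A + T_B = T₀.
T_A = T₀·b/(a+b) = 87200·4870/9440 = 44990 N·m; T_B = 42210 N·m.

45000 N·m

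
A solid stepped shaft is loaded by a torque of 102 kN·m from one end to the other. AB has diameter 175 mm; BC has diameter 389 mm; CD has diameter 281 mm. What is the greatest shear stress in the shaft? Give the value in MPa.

96.9 MPa

Under the same torque, τ_max = 16T/(πd³) is largest where d is smallest — segment AB (d = 175 mm).
τ_max = 16·102000/(π·(0.175)³) = 9.693×10^7 Pa.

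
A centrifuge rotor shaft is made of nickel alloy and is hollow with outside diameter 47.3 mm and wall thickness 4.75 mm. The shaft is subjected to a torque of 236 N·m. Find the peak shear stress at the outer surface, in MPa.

J = π(d_o⁴ − d_i⁴)/32 = π(0.0473⁴ − 0.0378⁴)/32 = 2.910×10^-7 m⁴.
τ_max = T·r/J = 236.0 × 0.0236 / 2.910×10^-7 = 1.918×10^7 Pa.

19.2 MPa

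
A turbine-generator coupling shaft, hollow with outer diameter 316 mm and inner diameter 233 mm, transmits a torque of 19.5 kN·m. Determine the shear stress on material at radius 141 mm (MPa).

3.99 MPa

J = π(d_o⁴ − d_i⁴)/32 = π(0.316⁴ − 0.233⁴)/32 = 6.896×10^-4 m⁴.
Shear stress varies linearly with radius: τ = T·r/J = 19500 × 0.141 / 6.896×10^-4 = 3.987×10^6 Pa.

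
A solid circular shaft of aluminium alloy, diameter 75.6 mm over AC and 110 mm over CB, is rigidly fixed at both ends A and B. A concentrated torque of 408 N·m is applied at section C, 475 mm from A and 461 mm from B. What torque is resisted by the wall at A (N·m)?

72.6 N·m

Compatibility: T_A·a/J_AC = T_B·b/J_CB with T_A + T_B = T₀.
J_AC = 3.21×10^-6 m⁴, J_CB = 1.44×10^-5 m⁴, so T_A = T₀·(J_AC/a)/((J_AC/a)+(J_CB/b)) = 72.62 N·m, T_B = 335.4 N·m.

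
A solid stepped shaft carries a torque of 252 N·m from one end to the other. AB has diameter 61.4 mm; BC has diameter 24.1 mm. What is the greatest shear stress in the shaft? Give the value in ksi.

13.3 ksi

Under the same torque, τ_max = 16T/(πd³) is largest where d is smallest — segment BC (d = 24.1 mm).
τ_max = 16·252.0/(π·(0.0241)³) = 9.169×10^7 Pa.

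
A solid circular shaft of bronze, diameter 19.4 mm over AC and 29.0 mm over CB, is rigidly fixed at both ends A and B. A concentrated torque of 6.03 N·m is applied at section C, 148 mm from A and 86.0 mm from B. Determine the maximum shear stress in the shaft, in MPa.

1.13 MPa

Compatibility: T_A·a/J_AC = T_B·b/J_CB with T_A + T_B = T₀.
J_AC = 1.39×10^-8 m⁴, J_CB = 6.94×10^-8 m⁴, so T_A = T₀·(J_AC/a)/((J_AC/a)+(J_CB/b)) = 0.6286 N·m, T_B = 5.401 N·m.
τ in each portion: τ_AC = 4.38×10^5 Pa, τ_CB = 1.13×10^6 Pa; maximum is in CB.
τ_max = T_CB·r/J = 5.401·0.0145/6.94×10^-8 = 1.128×10^6 Pa.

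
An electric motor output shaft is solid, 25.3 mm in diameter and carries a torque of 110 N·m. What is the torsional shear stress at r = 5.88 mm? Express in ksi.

2.33 ksi

J = πd⁴/32 = π(0.0253)⁴/32 = 4.022×10^-8 m⁴.
Shear stress varies linearly with radius: τ = T·r/J = 110.0 × 0.00588 / 4.022×10^-8 = 1.608×10^7 Pa.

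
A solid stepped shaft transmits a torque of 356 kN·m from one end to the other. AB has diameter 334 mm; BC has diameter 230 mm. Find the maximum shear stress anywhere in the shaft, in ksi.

21.6 ksi

Under the same torque, τ_max = 16T/(πd³) is largest where d is smallest — segment BC (d = 230 mm).
τ_max = 16·356000/(π·(0.230)³) = 1.490×10^8 Pa.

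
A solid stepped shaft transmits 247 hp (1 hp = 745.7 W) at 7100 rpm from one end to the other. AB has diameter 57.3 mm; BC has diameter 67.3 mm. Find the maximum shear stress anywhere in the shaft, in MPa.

ω = 2π·7100/60 = 743.5 rad/s, so T = P/ω = 247×745.7 / 743.5 = 247.7 N·m.
Under the same torque, τ_max = 16T/(πd³) is largest where d is smallest — segment AB (d = 57.3 mm).
τ_max = 16·247.7/(π·(0.0573)³) = 6.706×10^6 Pa.

6.71 MPa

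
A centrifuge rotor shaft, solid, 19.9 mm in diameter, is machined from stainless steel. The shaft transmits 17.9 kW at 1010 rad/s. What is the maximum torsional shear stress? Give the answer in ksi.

ω = 1010 rad/s, so T = P/ω = 17.9×10³ / 1010 = 17.72 N·m.
J = πd⁴/32 = π(0.0199)⁴/32 = 1.540×10^-8 m⁴.
τ_max = T·r/J = 17.72 × 0.00995 / 1.540×10^-8 = 1.145×10^7 Pa.

1.66 ksi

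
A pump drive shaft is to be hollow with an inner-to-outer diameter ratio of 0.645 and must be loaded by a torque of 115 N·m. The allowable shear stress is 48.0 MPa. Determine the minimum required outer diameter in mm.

24.5 mm

For a hollow shaft with d_i/d_o = 0.645: τ_max = 16T/(π d_o³ (1−k⁴)), so d_o = [16T/(π τ_allow (1−k⁴))]^(1/3) = [16·115.0/(π·4.80×10^7·0.8269)]^(1/3) = 0.02453 m.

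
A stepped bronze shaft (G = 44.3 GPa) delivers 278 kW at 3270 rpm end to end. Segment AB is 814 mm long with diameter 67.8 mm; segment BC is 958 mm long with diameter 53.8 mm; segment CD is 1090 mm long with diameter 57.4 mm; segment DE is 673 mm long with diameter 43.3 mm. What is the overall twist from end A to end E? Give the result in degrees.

4.76°

ω = 2π·3270/60 = 342.4 rad/s, so T = P/ω = 278×10³ / 342.4 = 811.8 N·m.
J_AB = π(0.0678)⁴/32 = 2.07×10^-6 m⁴; J_BC = π(0.0538)⁴/32 = 8.22×10^-7 m⁴; J_CD = π(0.0574)⁴/32 = 1.07×10^-6 m⁴; J_DE = π(0.0433)⁴/32 = 3.45×10^-7 m⁴.
θ = (T/G)·Σ L_i/J_i = (811.8/44.3×10⁹)·(0.814/2.07×10^-6 + 0.958/8.22×10^-7 + 1.09/1.07×10^-6 + 0.673/3.45×10^-7) = 0.08302 rad.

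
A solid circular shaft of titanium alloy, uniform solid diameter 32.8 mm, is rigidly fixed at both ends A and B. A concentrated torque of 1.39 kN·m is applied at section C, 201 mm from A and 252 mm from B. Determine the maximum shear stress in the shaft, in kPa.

With uniform GJ and both ends fixed, compatibility θ_AC = θ_CB gives T_A·a = T_B·b, together with T_A + T_B = T₀.
T_A = T₀·b/(a+b) = 1390·252/453.0 = 773.2 N·m; T_B = 616.8 N·m.
τ in each portion: τ_AC = 1.12×10^8 Pa, τ_CB = 8.90×10^7 Pa; maximum is in AC.
τ_max = T_AC·r/J = 773.2·0.0164/1.14×10^-7 = 1.116×10^8 Pa.

112000 kPa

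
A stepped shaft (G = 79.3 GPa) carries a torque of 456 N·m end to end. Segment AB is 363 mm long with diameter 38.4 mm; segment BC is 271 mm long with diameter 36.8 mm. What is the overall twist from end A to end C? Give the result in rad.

J_AB = π(0.0384)⁴/32 = 2.13×10^-7 m⁴; J_BC = π(0.0368)⁴/32 = 1.80×10^-7 m⁴.
θ = (T/G)·Σ L_i/J_i = (456.0/79.3×10⁹)·(0.363/2.13×10^-7 + 0.271/1.80×10^-7) = 0.01843 rad.

0.0184 rad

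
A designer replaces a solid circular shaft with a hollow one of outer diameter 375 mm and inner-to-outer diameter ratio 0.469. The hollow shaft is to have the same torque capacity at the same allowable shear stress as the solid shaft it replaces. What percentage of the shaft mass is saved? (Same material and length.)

Equal τ_max and T ⇒ the solid shaft needs d_s³ = d_o³(1−k⁴), so d_s = 375·(1−0.469⁴)^(1/3) = 368.9 mm.
Area ratio A_h/A_s = d_o²(1−k²)/d_s² = (1−k²)/(1−k⁴)^(2/3) = 0.8063.
Mass saving = 1 − 0.8063 = 19.4 %.

19.4 %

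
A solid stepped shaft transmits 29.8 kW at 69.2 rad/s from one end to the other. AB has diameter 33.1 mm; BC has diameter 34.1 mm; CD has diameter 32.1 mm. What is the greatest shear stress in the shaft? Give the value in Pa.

ω = 69.2 rad/s, so T = P/ω = 29.8×10³ / 69.20 = 430.6 N·m.
Under the same torque, τ_max = 16T/(πd³) is largest where d is smallest — segment CD (d = 32.1 mm).
τ_max = 16·430.6/(π·(0.0321)³) = 6.631×10^7 Pa.

6.63e7 Pa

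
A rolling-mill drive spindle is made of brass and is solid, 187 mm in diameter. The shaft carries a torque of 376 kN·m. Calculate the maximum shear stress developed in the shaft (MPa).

293 MPa

J = πd⁴/32 = π(0.187)⁴/32 = 1.201×10^-4 m⁴.
τ_max = T·r/J = 376000 × 0.0935 / 1.201×10^-4 = 2.928×10^8 Pa.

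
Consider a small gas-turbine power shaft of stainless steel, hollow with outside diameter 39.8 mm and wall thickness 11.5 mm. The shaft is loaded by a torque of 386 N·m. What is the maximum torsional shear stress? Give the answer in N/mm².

J = π(d_o⁴ − d_i⁴)/32 = π(0.0398⁴ − 0.0168⁴)/32 = 2.385×10^-7 m⁴.
τ_max = T·r/J = 386.0 × 0.0199 / 2.385×10^-7 = 3.220×10^7 Pa.

32.2 N/mm²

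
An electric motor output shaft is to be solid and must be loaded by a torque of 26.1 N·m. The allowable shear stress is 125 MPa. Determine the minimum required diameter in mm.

10.2 mm

For a solid shaft τ_max = 16T/(πd³), so d = (16T/(π τ_allow))^(1/3) = (16·26.10/(π·1.25×10^8))^(1/3) = 0.01021 m.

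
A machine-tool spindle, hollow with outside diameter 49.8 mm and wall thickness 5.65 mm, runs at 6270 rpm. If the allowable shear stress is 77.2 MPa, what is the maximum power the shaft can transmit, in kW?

J = π(d_o⁴ − d_i⁴)/32 = π(0.0498⁴ − 0.0385⁴)/32 = 3.881×10^-7 m⁴.
T_max = τ_allow·J/r = 7.72×10^7 × 3.881×10^-7 / 0.0249 = 1203 N·m.
ω = 2π·6270/60 = 656.6 rad/s, so P_max = T_max·ω = 7.901×10^5 W.

790 kW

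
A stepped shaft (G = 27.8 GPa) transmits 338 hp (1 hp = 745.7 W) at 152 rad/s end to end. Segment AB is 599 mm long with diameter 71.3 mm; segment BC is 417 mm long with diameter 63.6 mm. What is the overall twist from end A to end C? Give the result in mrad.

29.6 mrad

ω = 152 rad/s, so T = P/ω = 338×745.7 / 152.0 = 1658 N·m.
J_AB = π(0.0713)⁴/32 = 2.54×10^-6 m⁴; J_BC = π(0.0636)⁴/32 = 1.61×10^-6 m⁴.
θ = (T/G)·Σ L_i/J_i = (1658/27.8×10⁹)·(0.599/2.54×10^-6 + 0.417/1.61×10^-6) = 0.02957 rad.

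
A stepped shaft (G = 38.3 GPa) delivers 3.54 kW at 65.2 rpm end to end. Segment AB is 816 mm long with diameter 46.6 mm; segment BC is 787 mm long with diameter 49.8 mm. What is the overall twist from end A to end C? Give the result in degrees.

ω = 2π·65.2/60 = 6.828 rad/s, so T = P/ω = 3.54×10³ / 6.828 = 518.5 N·m.
J_AB = π(0.0466)⁴/32 = 4.63×10^-7 m⁴; J_BC = π(0.0498)⁴/32 = 6.04×10^-7 m⁴.
θ = (T/G)·Σ L_i/J_i = (518.5/38.3×10⁹)·(0.816/4.63×10^-7 + 0.787/6.04×10^-7) = 0.04150 rad.

2.38°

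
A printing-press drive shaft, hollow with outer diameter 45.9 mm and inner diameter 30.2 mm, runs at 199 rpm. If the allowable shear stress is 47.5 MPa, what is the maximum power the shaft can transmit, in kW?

15.3 kW

J = π(d_o⁴ − d_i⁴)/32 = π(0.0459⁴ − 0.0302⁴)/32 = 3.541×10^-7 m⁴.
T_max = τ_allow·J/r = 4.75×10^7 × 3.541×10^-7 / 0.0229 = 732.9 N·m.
ω = 2π·199/60 = 20.84 rad/s, so P_max = T_max·ω = 1.527×10^4 W.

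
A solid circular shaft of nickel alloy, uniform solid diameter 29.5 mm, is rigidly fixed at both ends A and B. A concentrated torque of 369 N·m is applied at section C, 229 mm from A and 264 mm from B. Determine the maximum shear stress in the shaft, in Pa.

With uniform GJ and both ends fixed, compatibility θ_AC = θ_CB gives T_A·a = T_B·b, together with T_A + T_B = T₀.
T_A = T₀·b/(a+b) = 369.0·264/493.0 = 197.6 N·m; T_B = 171.4 N·m.
τ in each portion: τ_AC = 3.92×10^7 Pa, τ_CB = 3.40×10^7 Pa; maximum is in AC.
τ_max = T_AC·r/J = 197.6·0.0147/7.44×10^-8 = 3.920×10^7 Pa.

3.92e7 Pa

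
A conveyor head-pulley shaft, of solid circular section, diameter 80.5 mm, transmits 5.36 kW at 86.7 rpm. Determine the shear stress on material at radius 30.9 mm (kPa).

4420 kPa

ω = 2π·86.7/60 = 9.079 rad/s, so T = P/ω = 5.36×10³ / 9.079 = 590.4 N·m.
J = πd⁴/32 = π(0.0805)⁴/32 = 4.123×10^-6 m⁴.
Shear stress varies linearly with radius: τ = T·r/J = 590.4 × 0.0309 / 4.123×10^-6 = 4.425×10^6 Pa.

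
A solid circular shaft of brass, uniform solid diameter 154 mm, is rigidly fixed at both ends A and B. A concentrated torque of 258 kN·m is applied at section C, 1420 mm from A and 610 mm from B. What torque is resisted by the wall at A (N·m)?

With uniform GJ and both ends fixed, compatibility θ_AC = θ_CB gives T_A·a = T_B·b, together with T_A + T_B = T₀.
T_A = T₀·b/(a+b) = 258000·610/2030 = 77530 N·m; T_B = 180500 N·m.

77500 N·m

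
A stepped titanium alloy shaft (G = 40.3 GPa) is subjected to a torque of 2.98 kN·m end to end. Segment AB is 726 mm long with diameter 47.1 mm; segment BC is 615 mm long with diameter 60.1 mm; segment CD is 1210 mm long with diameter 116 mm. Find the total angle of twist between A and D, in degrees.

J_AB = π(0.0471)⁴/32 = 4.83×10^-7 m⁴; J_BC = π(0.0601)⁴/32 = 1.28×10^-6 m⁴; J_CD = π(0.116)⁴/32 = 1.78×10^-5 m⁴.
θ = (T/G)·Σ L_i/J_i = (2980/40.3×10⁹)·(0.726/4.83×10^-7 + 0.615/1.28×10^-6 + 1.21/1.78×10^-5) = 0.1517 rad.

8.69°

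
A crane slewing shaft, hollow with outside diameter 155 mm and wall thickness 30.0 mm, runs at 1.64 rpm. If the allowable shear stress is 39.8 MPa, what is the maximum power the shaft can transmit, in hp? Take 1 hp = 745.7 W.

5.76 hp

J = π(d_o⁴ − d_i⁴)/32 = π(0.155⁴ − 0.0950⁴)/32 = 4.867×10^-5 m⁴.
T_max = τ_allow·J/r = 3.98×10^7 × 4.867×10^-5 / 0.0775 = 24990 N·m.
ω = 2π·1.64/60 = 0.1717 rad/s, so P_max = T_max·ω = 4293 W.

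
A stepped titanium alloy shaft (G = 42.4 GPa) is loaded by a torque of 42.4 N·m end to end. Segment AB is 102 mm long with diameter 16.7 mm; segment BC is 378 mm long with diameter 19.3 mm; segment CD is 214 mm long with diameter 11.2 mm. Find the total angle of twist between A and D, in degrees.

J_AB = π(0.0167)⁴/32 = 7.64×10^-9 m⁴; J_BC = π(0.0193)⁴/32 = 1.36×10^-8 m⁴; J_CD = π(0.0112)⁴/32 = 1.54×10^-9 m⁴.
θ = (T/G)·Σ L_i/J_i = (42.40/42.4×10⁹)·(0.102/7.64×10^-9 + 0.378/1.36×10^-8 + 0.214/1.54×10^-9) = 0.1796 rad.

10.3°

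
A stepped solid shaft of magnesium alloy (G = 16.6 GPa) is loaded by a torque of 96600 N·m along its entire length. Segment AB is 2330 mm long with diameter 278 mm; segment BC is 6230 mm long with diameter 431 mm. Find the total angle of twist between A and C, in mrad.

33.8 mrad

J_AB = π(0.278)⁴/32 = 5.86×10^-4 m⁴; J_BC = π(0.431)⁴/32 = 3.39×10^-3 m⁴.
θ = (T/G)·Σ L_i/J_i = (96600/16.6×10⁹)·(2.33/5.86×10^-4 + 6.23/3.39×10^-3) = 0.03382 rad.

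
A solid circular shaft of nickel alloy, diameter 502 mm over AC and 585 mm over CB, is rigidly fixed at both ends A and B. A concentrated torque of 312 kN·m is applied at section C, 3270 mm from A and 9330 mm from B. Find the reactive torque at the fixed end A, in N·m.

190000 N·m

Compatibility: T_A·a/J_AC = T_B·b/J_CB with T_A + T_B = T₀.
J_AC = 6.23×10^-3 m⁴, J_CB = 0.0115 m⁴, so T_A = T₀·(J_AC/a)/((J_AC/a)+(J_CB/b)) = 189500 N·m, T_B = 122500 N·m.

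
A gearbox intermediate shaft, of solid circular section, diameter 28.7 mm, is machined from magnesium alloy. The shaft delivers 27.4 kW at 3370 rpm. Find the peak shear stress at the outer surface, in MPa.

ω = 2π·3370/60 = 352.9 rad/s, so T = P/ω = 27.4×10³ / 352.9 = 77.64 N·m.
J = πd⁴/32 = π(0.0287)⁴/32 = 6.661×10^-8 m⁴.
τ_max = T·r/J = 77.64 × 0.0143 / 6.661×10^-8 = 1.673×10^7 Pa.

16.7 MPa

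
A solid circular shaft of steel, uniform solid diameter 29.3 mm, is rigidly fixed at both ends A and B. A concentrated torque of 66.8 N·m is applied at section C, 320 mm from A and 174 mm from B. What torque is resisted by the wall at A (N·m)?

23.5 N·m

With uniform GJ and both ends fixed, compatibility θ_AC = θ_CB gives T_A·a = T_B·b, together with T_A + T_B = T₀.
T_A = T₀·b/(a+b) = 66.80·174/494.0 = 23.53 N·m; T_B = 43.27 N·m.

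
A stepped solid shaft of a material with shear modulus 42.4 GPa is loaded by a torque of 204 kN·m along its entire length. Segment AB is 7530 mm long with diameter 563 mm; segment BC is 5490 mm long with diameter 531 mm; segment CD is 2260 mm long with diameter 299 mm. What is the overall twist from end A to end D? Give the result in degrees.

1.20°

J_AB = π(0.563)⁴/32 = 9.86×10^-3 m⁴; J_BC = π(0.531)⁴/32 = 7.81×10^-3 m⁴; J_CD = π(0.299)⁴/32 = 7.85×10^-4 m⁴.
θ = (T/G)·Σ L_i/J_i = (204000/42.4×10⁹)·(7.53/9.86×10^-3 + 5.49/7.81×10^-3 + 2.26/7.85×10^-4) = 0.02091 rad.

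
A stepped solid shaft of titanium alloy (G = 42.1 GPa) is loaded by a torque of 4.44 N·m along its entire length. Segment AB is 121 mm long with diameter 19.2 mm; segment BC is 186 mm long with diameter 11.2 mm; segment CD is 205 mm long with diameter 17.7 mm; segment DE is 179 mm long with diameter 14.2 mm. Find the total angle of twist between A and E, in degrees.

1.18°

J_AB = π(0.0192)⁴/32 = 1.33×10^-8 m⁴; J_BC = π(0.0112)⁴/32 = 1.54×10^-9 m⁴; J_CD = π(0.0177)⁴/32 = 9.64×10^-9 m⁴; J_DE = π(0.0142)⁴/32 = 3.99×10^-9 m⁴.
θ = (T/G)·Σ L_i/J_i = (4.440/42.1×10⁹)·(0.121/1.33×10^-8 + 0.186/1.54×10^-9 + 0.205/9.64×10^-9 + 0.179/3.99×10^-9) = 0.02063 rad.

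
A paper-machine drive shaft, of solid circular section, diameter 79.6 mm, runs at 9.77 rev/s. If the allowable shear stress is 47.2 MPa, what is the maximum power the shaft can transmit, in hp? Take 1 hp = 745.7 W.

385 hp

J = πd⁴/32 = π(0.0796)⁴/32 = 3.941×10^-6 m⁴.
T_max = τ_allow·J/r = 4.72×10^7 × 3.941×10^-6 / 0.0398 = 4674 N·m.
ω = 2π·9.77 = 61.39 rad/s, so P_max = T_max·ω = 2.869×10^5 W.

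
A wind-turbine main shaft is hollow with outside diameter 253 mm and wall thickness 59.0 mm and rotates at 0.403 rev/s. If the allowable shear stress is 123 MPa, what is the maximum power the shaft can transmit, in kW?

910 kW

J = π(d_o⁴ − d_i⁴)/32 = π(0.253⁴ − 0.135⁴)/32 = 3.696×10^-4 m⁴.
T_max = τ_allow·J/r = 1.23×10^8 × 3.696×10^-4 / 0.127 = 359400 N·m.
ω = 2π·0.403 = 2.532 rad/s, so P_max = T_max·ω = 9.100×10^5 W.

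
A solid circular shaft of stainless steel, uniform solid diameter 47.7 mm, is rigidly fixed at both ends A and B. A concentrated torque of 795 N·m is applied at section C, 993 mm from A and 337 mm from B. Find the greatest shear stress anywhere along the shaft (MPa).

27.9 MPa

With uniform GJ and both ends fixed, compatibility θ_AC = θ_CB gives T_A·a = T_B·b, together with T_A + T_B = T₀.
T_A = T₀·b/(a+b) = 795.0·337/1330 = 201.4 N·m; T_B = 593.6 N·m.
τ in each portion: τ_AC = 9.45×10^6 Pa, τ_CB = 2.79×10^7 Pa; maximum is in CB.
τ_max = T_CB·r/J = 593.6·0.0239/5.08×10^-7 = 2.785×10^7 Pa.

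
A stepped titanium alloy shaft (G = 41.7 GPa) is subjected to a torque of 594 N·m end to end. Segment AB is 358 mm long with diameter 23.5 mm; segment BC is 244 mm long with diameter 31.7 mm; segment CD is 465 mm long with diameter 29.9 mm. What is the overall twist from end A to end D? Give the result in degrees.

J_AB = π(0.0235)⁴/32 = 2.99×10^-8 m⁴; J_BC = π(0.0317)⁴/32 = 9.91×10^-8 m⁴; J_CD = π(0.0299)⁴/32 = 7.85×10^-8 m⁴.
θ = (T/G)·Σ L_i/J_i = (594.0/41.7×10⁹)·(0.358/2.99×10^-8 + 0.244/9.91×10^-8 + 0.465/7.85×10^-8) = 0.2898 rad.

16.6°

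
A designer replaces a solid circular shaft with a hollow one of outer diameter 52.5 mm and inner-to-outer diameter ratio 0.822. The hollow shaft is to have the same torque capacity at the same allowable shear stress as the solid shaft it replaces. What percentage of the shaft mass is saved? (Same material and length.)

Equal τ_max and T ⇒ the solid shaft needs d_s³ = d_o³(1−k⁴), so d_s = 52.5·(1−0.822⁴)^(1/3) = 42.84 mm.
Area ratio A_h/A_s = d_o²(1−k²)/d_s² = (1−k²)/(1−k⁴)^(2/3) = 0.4870.
Mass saving = 1 − 0.4870 = 51.3 %.

51.3 %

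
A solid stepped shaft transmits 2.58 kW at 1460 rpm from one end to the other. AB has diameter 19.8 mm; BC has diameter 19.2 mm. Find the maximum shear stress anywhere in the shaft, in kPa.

ω = 2π·1460/60 = 152.9 rad/s, so T = P/ω = 2.58×10³ / 152.9 = 16.87 N·m.
Under the same torque, τ_max = 16T/(πd³) is largest where d is smallest — segment BC (d = 19.2 mm).
τ_max = 16·16.87/(π·(0.0192)³) = 1.214×10^7 Pa.

12100 kPa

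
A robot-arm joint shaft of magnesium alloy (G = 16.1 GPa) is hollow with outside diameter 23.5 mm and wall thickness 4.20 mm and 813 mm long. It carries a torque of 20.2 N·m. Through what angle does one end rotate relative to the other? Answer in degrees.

J = π(d_o⁴ − d_i⁴)/32 = π(0.0235⁴ − 0.0151⁴)/32 = 2.484×10^-8 m⁴.
θ = T·L/(G·J) = 20.20 × 0.813 / (16.1×10⁹ × 2.484×10^-8) = 0.04107 rad.

2.35°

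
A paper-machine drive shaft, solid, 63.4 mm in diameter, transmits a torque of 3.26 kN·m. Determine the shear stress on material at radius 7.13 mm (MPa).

J = πd⁴/32 = π(0.0634)⁴/32 = 1.586×10^-6 m⁴.
Shear stress varies linearly with radius: τ = T·r/J = 3260 × 0.00713 / 1.586×10^-6 = 1.465×10^7 Pa.

14.7 MPa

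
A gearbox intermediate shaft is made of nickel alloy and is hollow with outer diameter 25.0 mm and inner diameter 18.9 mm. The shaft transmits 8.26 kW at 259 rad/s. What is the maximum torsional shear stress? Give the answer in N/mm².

15.4 N/mm²

ω = 259 rad/s, so T = P/ω = 8.26×10³ / 259.0 = 31.89 N·m.
J = π(d_o⁴ − d_i⁴)/32 = π(0.0250⁴ − 0.0189⁴)/32 = 2.582×10^-8 m⁴.
τ_max = T·r/J = 31.89 × 0.0125 / 2.582×10^-8 = 1.544×10^7 Pa.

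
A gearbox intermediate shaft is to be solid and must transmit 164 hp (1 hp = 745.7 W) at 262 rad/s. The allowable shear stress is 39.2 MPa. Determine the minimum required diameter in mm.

39.3 mm

ω = 262 rad/s, so T = P/ω = 164×745.7 / 262.0 = 466.8 N·m.
For a solid shaft τ_max = 16T/(πd³), so d = (16T/(π τ_allow))^(1/3) = (16·466.8/(π·3.92×10^7))^(1/3) = 0.03929 m.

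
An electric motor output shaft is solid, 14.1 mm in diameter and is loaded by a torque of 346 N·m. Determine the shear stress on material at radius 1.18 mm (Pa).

J = πd⁴/32 = π(0.0141)⁴/32 = 3.880×10^-9 m⁴.
Shear stress varies linearly with radius: τ = T·r/J = 346.0 × 0.00118 / 3.880×10^-9 = 1.052×10^8 Pa.

1.05e8 Pa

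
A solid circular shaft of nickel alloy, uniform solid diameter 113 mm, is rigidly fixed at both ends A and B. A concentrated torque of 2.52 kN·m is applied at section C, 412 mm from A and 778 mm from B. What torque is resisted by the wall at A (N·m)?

With uniform GJ and both ends fixed, compatibility θ_AC = θ_CB gives T_A·a = T_B·b, together with T_A + T_B = T₀.
T_A = T₀·b/(a+b) = 2520·778/1190 = 1648 N·m; T_B = 872.5 N·m.

1650 N·m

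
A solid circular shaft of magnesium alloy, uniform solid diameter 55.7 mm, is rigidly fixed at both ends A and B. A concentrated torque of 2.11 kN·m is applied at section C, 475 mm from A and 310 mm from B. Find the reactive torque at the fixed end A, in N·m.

833 N·m

With uniform GJ and both ends fixed, compatibility θ_AC = θ_CB gives T_A·a = T_B·b, together with T_A + T_B = T₀.
T_A = T₀·b/(a+b) = 2110·310/785.0 = 833.2 N·m; T_B = 1277 N·m.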